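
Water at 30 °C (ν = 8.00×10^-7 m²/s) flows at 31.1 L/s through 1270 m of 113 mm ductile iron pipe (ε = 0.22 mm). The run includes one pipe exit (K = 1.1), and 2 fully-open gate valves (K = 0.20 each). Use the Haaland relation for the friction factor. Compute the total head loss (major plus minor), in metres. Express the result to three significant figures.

H_L ≈ 131 m

V = 4Q/(πD²) = 3.101 m/s; V²/2g = 0.4901 m
Re = 4.38×10^5, ε/D = 0.00195 → f = 0.02367 (Haaland)
Major: h_f = f(L/D)·V²/2g = 0.02367·11239·0.4901 = 130.4 m
Minor: ΣK = 1.50; h_m = ΣK·V²/2g = 0.7352 m
Total H_L = 130.4 + 0.7352 = 131.2 m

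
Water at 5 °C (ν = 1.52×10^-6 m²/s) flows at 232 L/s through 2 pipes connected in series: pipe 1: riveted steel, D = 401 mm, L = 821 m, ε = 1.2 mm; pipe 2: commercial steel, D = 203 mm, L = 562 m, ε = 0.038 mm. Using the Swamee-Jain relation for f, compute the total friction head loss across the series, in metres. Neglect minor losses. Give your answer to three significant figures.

H ≈ 116 m

Pipe 1: V = 1.837 m/s, Re = 4.85×10^5, ε/D = 0.00299, f = 0.02654, h_1 = f(L/D)V²/2g = 9.345 m
Pipe 2: V = 7.168 m/s, Re = 9.57×10^5, ε/D = 1.87×10^-4, f = 0.01467, h_2 = f(L/D)V²/2g = 106.3 m
Series → Q common, losses add: H = Σh = 115.7 m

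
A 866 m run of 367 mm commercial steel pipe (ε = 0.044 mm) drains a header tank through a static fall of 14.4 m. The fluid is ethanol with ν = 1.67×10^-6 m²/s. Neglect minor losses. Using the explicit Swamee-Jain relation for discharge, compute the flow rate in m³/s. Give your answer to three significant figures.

Swamee-Jain (Type II): Q = -0.965·√(gD⁵h_f/L)·ln[ε/(3.7D) + √(3.17ν²L/(gD³h_f))]
√(gD⁵h_f/L) = √(9.81·0.367⁵·14.4/866) = 0.03296
ε/(3.7D) = 3.24×10^-5; √(3.17ν²L/(gD³h_f)) = 3.31×10^-5
Q = -0.965·0.03296·ln(6.552×10^-5) = 0.3064 m³/s
Check: V = 2.90 m/s, Re = 6.36×10^5, f = 0.01434, h_f = 14.5 m ≈ 14.4 m ✓

Q ≈ 0.306 m³/s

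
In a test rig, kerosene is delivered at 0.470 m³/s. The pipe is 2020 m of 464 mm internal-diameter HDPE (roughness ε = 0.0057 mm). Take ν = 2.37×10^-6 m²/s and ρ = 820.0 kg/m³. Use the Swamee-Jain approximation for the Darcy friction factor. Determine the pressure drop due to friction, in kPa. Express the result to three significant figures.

V = 4Q/(πD²) = 4·0.470/(π·0.464²) = 2.780 m/s
Re = VD/ν = 2.780·0.464/2.37×10^-6 = 5.44×10^5 → turbulent
ε/D = 0.0057/464 = 1.23×10^-5
Swamee-Jain: f = 0.01310
h_f = f(L/D)V²/(2g) = 0.01310·(2020/0.464)·2.780²/(2·9.81) = 22.46 m
Δp = ρg·h_f = 820.0·9.81·22.46 = 180.7 kPa

Δp ≈ 181 kPa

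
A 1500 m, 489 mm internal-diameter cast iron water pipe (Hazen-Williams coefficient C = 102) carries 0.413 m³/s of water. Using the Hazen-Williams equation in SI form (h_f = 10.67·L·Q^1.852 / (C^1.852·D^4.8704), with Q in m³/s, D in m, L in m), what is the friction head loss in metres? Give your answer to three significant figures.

h_f = 10.67·1500·0.413^1.852 / (102^1.852·0.489^4.8704) = 19.33 m

h_f ≈ 19.3 m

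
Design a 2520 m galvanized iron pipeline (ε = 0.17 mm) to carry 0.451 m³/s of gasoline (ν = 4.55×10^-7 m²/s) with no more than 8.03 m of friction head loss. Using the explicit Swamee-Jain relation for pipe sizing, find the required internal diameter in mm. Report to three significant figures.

D ≈ 613 mm

Swamee-Jain (Type III): D = 0.66·[ε^1.25·(LQ²/(gh_f))^4.75 + ν·Q^9.4·(L/(gh_f))^5.2]^0.04
LQ²/(gh_f) = 6.507; L/(gh_f) = 31.99
Term 1 = ε^1.25·(…)^4.75 = 0.142; Term 2 = ν·Q^9.4·(…)^5.2 = 0.0171
D = 0.66·(0.142 + 0.0171)^0.04 = 0.6132 m = 613 mm
Check: V = 1.53 m/s, Re = 2.06×10^6, f = 0.01516, h_f = 7.41 m ≈ 8.03 m ✓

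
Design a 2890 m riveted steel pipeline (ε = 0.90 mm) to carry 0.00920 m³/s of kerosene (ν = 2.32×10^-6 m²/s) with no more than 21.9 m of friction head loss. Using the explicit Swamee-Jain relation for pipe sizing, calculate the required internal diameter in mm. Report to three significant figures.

Swamee-Jain (Type III): D = 0.66·[ε^1.25·(LQ²/(gh_f))^4.75 + ν·Q^9.4·(L/(gh_f))^5.2]^0.04
LQ²/(gh_f) = 0.001139; L/(gh_f) = 13.45
Term 1 = ε^1.25·(…)^4.75 = 1.62×10^-18; Term 2 = ν·Q^9.4·(…)^5.2 = 1.24×10^-19
D = 0.66·(1.62×10^-18 + 1.24×10^-19)^0.04 = 0.1286 m = 129 mm
Check: V = 0.708 m/s, Re = 3.93×10^4, f = 0.03598, h_f = 20.7 m ≈ 21.9 m ✓

D ≈ 129 mm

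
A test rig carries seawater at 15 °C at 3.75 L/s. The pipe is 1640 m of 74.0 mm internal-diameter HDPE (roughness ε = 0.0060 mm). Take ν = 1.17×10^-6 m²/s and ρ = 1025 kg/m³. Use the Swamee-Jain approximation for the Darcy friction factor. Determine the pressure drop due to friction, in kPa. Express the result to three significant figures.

V = 4Q/(πD²) = 4·0.00375/(π·0.0740²) = 0.8719 m/s
Re = VD/ν = 0.8719·0.0740/1.17×10^-6 = 5.51×10^4 → turbulent
ε/D = 0.0060/74.0 = 8.11×10^-5
Swamee-Jain: f = 0.02066
h_f = f(L/D)V²/(2g) = 0.02066·(1640/0.0740)·0.8719²/(2·9.81) = 17.74 m
Δp = ρg·h_f = 1025·9.81·17.74 = 178.4 kPa

Δp ≈ 178 kPa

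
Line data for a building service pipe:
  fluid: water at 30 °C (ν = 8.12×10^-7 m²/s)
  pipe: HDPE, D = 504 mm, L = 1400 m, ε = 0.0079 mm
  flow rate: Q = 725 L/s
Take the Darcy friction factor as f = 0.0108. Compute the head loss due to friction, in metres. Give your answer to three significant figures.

V = 4Q/(πD²) = 4·0.725/(π·0.504²) = 3.634 m/s
h_f = f(L/D)V²/(2g) = 0.01080·(1400/0.504)·3.634²/(2·9.81) = 20.19 m

h_f ≈ 20.2 m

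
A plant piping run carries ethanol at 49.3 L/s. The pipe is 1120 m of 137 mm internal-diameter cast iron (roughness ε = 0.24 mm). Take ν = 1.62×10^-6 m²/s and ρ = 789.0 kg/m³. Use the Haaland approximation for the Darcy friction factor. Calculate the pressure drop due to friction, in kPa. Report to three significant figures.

V = 4Q/(πD²) = 4·0.0493/(π·0.137²) = 3.344 m/s
Re = VD/ν = 3.344·0.137/1.62×10^-6 = 2.83×10^5 → turbulent
ε/D = 0.24/137 = 0.00175
Haaland: f = 0.02328
h_f = f(L/D)V²/(2g) = 0.02328·(1120/0.137)·3.344²/(2·9.81) = 108.5 m
Δp = ρg·h_f = 789.0·9.81·108.5 = 839.7 kPa

Δp ≈ 840 kPa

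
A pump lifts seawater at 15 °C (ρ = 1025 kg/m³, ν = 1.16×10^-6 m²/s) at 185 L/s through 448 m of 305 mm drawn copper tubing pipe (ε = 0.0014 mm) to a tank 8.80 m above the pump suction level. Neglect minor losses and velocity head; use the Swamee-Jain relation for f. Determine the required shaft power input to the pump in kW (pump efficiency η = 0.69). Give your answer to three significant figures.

V = 4Q/(πD²) = 2.532 m/s; Re = 6.66×10^5; ε/D = 4.59×10^-6; f = 0.01253
h_f = f(L/D)V²/2g = 6.016 m
Total head H = z + h_f = 8.80 + 6.016 = 14.82 m
P_hyd = ρgQH = 1025·9.81·0.185·14.82 = 27.56 kW
P_shaft = P_hyd/η = 27.56/0.69 = 39.94 kW

P_shaft ≈ 39.9 kW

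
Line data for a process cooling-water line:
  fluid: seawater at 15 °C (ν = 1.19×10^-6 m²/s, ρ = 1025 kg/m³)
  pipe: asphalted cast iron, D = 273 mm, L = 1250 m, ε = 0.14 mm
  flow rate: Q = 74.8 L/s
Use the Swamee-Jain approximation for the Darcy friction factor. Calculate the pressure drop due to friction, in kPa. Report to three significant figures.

Δp ≈ 70.6 kPa

V = 4Q/(πD²) = 4·0.0748/(π·0.273²) = 1.278 m/s
Re = VD/ν = 1.278·0.273/1.19×10^-6 = 2.93×10^5 → turbulent
ε/D = 0.14/273 = 5.13×10^-4
Swamee-Jain: f = 0.01843
h_f = f(L/D)V²/(2g) = 0.01843·(1250/0.273)·1.278²/(2·9.81) = 7.024 m
Δp = ρg·h_f = 1025·9.81·7.024 = 70.63 kPa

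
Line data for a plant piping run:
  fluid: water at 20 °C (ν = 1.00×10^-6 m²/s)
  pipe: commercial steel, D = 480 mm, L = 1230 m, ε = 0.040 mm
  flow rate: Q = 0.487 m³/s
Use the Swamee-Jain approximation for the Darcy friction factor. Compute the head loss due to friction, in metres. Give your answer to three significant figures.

h_f ≈ 12.3 m

V = 4Q/(πD²) = 4·0.487/(π·0.480²) = 2.691 m/s
Re = VD/ν = 2.691·0.480/1.00×10^-6 = 1.29×10^6 → turbulent
ε/D = 0.040/480 = 8.33×10^-5
Swamee-Jain: f = 0.01297
h_f = f(L/D)V²/(2g) = 0.01297·(1230/0.480)·2.691²/(2·9.81) = 12.27 m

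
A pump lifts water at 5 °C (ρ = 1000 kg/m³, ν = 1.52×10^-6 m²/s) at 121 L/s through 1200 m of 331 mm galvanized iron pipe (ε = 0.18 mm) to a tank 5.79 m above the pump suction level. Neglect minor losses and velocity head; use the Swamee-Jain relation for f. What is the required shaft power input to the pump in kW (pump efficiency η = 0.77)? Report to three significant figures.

P_shaft ≈ 19.4 kW

V = 4Q/(πD²) = 1.406 m/s; Re = 3.06×10^5; ε/D = 5.44×10^-4; f = 0.01855
h_f = f(L/D)V²/2g = 6.778 m
Total head H = z + h_f = 5.79 + 6.778 = 12.57 m
P_hyd = ρgQH = 1000·9.81·0.121·12.57 = 14.92 kW
P_shaft = P_hyd/η = 14.92/0.77 = 19.37 kW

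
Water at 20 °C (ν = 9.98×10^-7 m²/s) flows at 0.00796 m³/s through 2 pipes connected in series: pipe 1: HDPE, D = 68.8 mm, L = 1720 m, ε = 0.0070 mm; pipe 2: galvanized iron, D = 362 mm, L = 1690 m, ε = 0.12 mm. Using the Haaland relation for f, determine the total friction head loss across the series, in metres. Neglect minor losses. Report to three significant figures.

Pipe 1: V = 2.141 m/s, Re = 1.48×10^5, ε/D = 1.02×10^-4, f = 0.01704, h_1 = f(L/D)V²/2g = 99.52 m
Pipe 2: V = 0.07734 m/s, Re = 2.81×10^4, ε/D = 3.31×10^-4, f = 0.02441, h_2 = f(L/D)V²/2g = 0.03474 m
Series → Q common, losses add: H = Σh = 99.55 m

H ≈ 99.6 m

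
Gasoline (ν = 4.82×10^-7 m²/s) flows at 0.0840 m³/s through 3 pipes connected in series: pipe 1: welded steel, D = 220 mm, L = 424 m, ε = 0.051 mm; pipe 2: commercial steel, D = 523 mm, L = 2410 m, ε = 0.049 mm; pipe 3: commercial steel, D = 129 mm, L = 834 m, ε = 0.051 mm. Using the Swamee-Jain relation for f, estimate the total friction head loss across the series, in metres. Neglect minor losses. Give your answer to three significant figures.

Pipe 1: V = 2.210 m/s, Re = 1.01×10^6, ε/D = 2.32×10^-4, f = 0.01510, h_1 = f(L/D)V²/2g = 7.243 m
Pipe 2: V = 0.3910 m/s, Re = 4.24×10^5, ε/D = 9.37×10^-5, f = 0.01468, h_2 = f(L/D)V²/2g = 0.5272 m
Pipe 3: V = 6.427 m/s, Re = 1.72×10^6, ε/D = 3.95×10^-4, f = 0.01629, h_3 = f(L/D)V²/2g = 221.7 m
Series → Q common, losses add: H = Σh = 229.5 m

H ≈ 229 m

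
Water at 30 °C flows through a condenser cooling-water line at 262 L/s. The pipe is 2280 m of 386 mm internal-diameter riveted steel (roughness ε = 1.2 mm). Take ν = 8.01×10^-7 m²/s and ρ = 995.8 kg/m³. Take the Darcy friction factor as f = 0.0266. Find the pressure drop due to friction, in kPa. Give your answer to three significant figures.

Δp ≈ 392 kPa

V = 4Q/(πD²) = 4·0.262/(π·0.386²) = 2.239 m/s
h_f = f(L/D)V²/(2g) = 0.02660·(2280/0.386)·2.239²/(2·9.81) = 40.14 m
Δp = ρg·h_f = 995.8·9.81·40.14 = 392.1 kPa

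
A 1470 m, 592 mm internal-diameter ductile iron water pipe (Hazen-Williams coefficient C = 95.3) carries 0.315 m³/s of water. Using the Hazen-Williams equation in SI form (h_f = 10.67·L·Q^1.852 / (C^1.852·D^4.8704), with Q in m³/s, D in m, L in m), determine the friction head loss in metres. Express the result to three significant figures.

h_f ≈ 5.13 m

h_f = 10.67·1470·0.315^1.852 / (95.3^1.852·0.592^4.8704) = 5.128 m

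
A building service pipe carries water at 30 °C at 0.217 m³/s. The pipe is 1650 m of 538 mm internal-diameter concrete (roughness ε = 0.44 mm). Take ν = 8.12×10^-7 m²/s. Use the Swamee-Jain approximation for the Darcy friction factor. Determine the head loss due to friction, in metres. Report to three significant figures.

h_f ≈ 2.76 m

V = 4Q/(πD²) = 4·0.217/(π·0.538²) = 0.9546 m/s
Re = VD/ν = 0.9546·0.538/8.12×10^-7 = 6.32×10^5 → turbulent
ε/D = 0.44/538 = 8.18×10^-4
Swamee-Jain: f = 0.01937
h_f = f(L/D)V²/(2g) = 0.01937·(1650/0.538)·0.9546²/(2·9.81) = 2.759 m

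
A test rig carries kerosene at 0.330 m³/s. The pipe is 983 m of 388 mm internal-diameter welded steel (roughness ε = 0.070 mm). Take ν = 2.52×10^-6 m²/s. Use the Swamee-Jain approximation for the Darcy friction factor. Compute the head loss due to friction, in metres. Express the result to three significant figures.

h_f ≈ 15.6 m

V = 4Q/(πD²) = 4·0.330/(π·0.388²) = 2.791 m/s
Re = VD/ν = 2.791·0.388/2.52×10^-6 = 4.30×10^5 → turbulent
ε/D = 0.070/388 = 1.80×10^-4
Swamee-Jain: f = 0.01554
h_f = f(L/D)V²/(2g) = 0.01554·(983/0.388)·2.791²/(2·9.81) = 15.64 m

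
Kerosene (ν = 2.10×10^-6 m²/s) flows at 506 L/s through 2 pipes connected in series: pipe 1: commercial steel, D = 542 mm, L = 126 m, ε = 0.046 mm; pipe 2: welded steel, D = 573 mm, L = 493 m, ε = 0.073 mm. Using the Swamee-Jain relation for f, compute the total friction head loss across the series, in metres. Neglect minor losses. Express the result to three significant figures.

H ≈ 3.28 m

Pipe 1: V = 2.193 m/s, Re = 5.66×10^5, ε/D = 8.49×10^-5, f = 0.01408, h_1 = f(L/D)V²/2g = 0.8023 m
Pipe 2: V = 1.962 m/s, Re = 5.35×10^5, ε/D = 1.27×10^-4, f = 0.01467, h_2 = f(L/D)V²/2g = 2.478 m
Series → Q common, losses add: H = Σh = 3.280 m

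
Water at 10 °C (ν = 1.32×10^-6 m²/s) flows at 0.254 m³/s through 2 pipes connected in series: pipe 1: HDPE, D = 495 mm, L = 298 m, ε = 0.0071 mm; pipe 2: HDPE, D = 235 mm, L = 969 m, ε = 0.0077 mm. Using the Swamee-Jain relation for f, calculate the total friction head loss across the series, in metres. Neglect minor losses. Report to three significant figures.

H ≈ 89.3 m

Pipe 1: V = 1.320 m/s, Re = 4.95×10^5, ε/D = 1.43×10^-5, f = 0.01334, h_1 = f(L/D)V²/2g = 0.7132 m
Pipe 2: V = 5.856 m/s, Re = 1.04×10^6, ε/D = 3.28×10^-5, f = 0.01229, h_2 = f(L/D)V²/2g = 88.56 m
Series → Q common, losses add: H = Σh = 89.28 m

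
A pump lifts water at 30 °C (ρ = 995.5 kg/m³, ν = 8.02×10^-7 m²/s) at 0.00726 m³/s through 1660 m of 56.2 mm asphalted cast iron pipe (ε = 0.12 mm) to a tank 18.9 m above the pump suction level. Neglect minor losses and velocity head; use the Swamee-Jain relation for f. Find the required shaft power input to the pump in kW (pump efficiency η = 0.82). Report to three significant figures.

V = 4Q/(πD²) = 2.927 m/s; Re = 2.05×10^5; ε/D = 0.00214; f = 0.02484
h_f = f(L/D)V²/2g = 320.3 m
Total head H = z + h_f = 18.9 + 320.3 = 339.2 m
P_hyd = ρgQH = 995.5·9.81·0.00726·339.2 = 24.05 kW
P_shaft = P_hyd/η = 24.05/0.82 = 29.33 kW

P_shaft ≈ 29.3 kW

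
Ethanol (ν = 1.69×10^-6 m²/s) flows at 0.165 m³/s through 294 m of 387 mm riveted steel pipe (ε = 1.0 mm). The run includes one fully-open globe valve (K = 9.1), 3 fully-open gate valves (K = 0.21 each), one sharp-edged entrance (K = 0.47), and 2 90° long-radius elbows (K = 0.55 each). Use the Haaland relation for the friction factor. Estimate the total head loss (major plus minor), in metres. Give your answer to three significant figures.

H_L ≈ 3.08 m

V = 4Q/(πD²) = 1.403 m/s; V²/2g = 0.1003 m
Re = 3.21×10^5, ε/D = 0.00258 → f = 0.02557 (Haaland)
Major: h_f = f(L/D)·V²/2g = 0.02557·759.7·0.1003 = 1.948 m
Minor: ΣK = 11.3; h_m = ΣK·V²/2g = 1.133 m
Total H_L = 1.948 + 1.133 = 3.081 m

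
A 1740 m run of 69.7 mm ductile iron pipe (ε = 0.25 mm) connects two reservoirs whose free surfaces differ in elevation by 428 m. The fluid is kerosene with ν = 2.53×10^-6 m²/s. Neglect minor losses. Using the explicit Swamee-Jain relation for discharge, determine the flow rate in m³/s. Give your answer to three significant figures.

Q ≈ 0.0131 m³/s

Swamee-Jain (Type II): Q = -0.965·√(gD⁵h_f/L)·ln[ε/(3.7D) + √(3.17ν²L/(gD³h_f))]
√(gD⁵h_f/L) = √(9.81·0.0697⁵·428/1740) = 0.001992
ε/(3.7D) = 9.69×10^-4; √(3.17ν²L/(gD³h_f)) = 1.58×10^-4
Q = -0.965·0.001992·ln(0.001127) = 0.01305 m³/s
Check: V = 3.42 m/s, Re = 9.42×10^4, f = 0.02902, h_f = 432 m ≈ 428 m ✓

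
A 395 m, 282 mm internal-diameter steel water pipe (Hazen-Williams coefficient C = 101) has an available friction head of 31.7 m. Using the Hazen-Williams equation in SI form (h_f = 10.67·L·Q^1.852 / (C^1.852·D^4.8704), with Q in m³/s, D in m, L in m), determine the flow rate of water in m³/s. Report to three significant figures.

Q ≈ 0.258 m³/s

Rearranging: Q = [h_f·C^1.852·D^4.8704 / (10.67·L)]^(1/1.852)
Q = [31.7·101^1.852·0.282^4.8704 / (10.67·395)]^0.540 = 0.2582 m³/s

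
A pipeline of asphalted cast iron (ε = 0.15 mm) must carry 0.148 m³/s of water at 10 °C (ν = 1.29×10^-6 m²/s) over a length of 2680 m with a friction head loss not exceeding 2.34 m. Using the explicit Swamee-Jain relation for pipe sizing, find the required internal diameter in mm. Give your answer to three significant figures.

Swamee-Jain (Type III): D = 0.66·[ε^1.25·(LQ²/(gh_f))^4.75 + ν·Q^9.4·(L/(gh_f))^5.2]^0.04
LQ²/(gh_f) = 2.557; L/(gh_f) = 116.7
Term 1 = ε^1.25·(…)^4.75 = 0.00144; Term 2 = ν·Q^9.4·(…)^5.2 = 0.00115
D = 0.66·(0.00144 + 0.00115)^0.04 = 0.5201 m = 520 mm
Check: V = 0.697 m/s, Re = 2.81×10^5, f = 0.01709, h_f = 2.18 m ≈ 2.34 m ✓

D ≈ 520 mm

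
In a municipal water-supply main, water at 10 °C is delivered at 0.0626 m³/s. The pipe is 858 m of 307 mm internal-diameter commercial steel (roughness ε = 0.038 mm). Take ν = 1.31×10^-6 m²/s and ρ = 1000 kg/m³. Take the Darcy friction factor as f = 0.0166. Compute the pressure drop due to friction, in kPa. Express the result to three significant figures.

V = 4Q/(πD²) = 4·0.0626/(π·0.307²) = 0.8457 m/s
h_f = f(L/D)V²/(2g) = 0.01660·(858/0.307)·0.8457²/(2·9.81) = 1.691 m
Δp = ρg·h_f = 1000·9.81·1.691 = 16.59 kPa

Δp ≈ 16.6 kPa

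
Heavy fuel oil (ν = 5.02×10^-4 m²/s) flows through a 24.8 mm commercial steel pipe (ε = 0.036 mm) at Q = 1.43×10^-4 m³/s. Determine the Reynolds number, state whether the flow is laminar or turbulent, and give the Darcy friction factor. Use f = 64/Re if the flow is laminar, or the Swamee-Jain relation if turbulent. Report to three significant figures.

V = 4Q/(πD²) = 0.2960 m/s
Re = VD/ν = 0.2960·0.0248/5.02×10^-4 = 14.6
Re < 2300 → laminar → f = 64/Re = 4.376

Re ≈ 14.6; laminar; f = 64/Re ≈ 4.38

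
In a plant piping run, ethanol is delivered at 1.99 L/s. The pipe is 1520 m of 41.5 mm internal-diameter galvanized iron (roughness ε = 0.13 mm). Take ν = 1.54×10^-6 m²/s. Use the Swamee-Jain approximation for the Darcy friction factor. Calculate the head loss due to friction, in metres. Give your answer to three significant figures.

V = 4Q/(πD²) = 4·0.00199/(π·0.0415²) = 1.471 m/s
Re = VD/ν = 1.471·0.0415/1.54×10^-6 = 3.96×10^4 → turbulent
ε/D = 0.13/41.5 = 0.00313
Swamee-Jain: f = 0.02976
h_f = f(L/D)V²/(2g) = 0.02976·(1520/0.0415)·1.471²/(2·9.81) = 120.3 m

h_f ≈ 120 m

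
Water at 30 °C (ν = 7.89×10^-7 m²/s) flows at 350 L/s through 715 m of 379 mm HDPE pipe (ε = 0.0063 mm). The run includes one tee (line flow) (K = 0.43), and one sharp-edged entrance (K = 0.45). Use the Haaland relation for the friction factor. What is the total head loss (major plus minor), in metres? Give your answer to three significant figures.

H_L ≈ 10.8 m

V = 4Q/(πD²) = 3.102 m/s; V²/2g = 0.4906 m
Re = 1.49×10^6, ε/D = 1.66×10^-5 → f = 0.01125 (Haaland)
Major: h_f = f(L/D)·V²/2g = 0.01125·1887·0.4906 = 10.41 m
Minor: ΣK = 0.880; h_m = ΣK·V²/2g = 0.4317 m
Total H_L = 10.41 + 0.4317 = 10.85 m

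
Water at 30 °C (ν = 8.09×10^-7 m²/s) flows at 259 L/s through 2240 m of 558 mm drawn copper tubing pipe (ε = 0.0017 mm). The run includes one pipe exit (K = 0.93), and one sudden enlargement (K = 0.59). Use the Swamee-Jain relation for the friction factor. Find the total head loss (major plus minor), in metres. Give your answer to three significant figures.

H_L ≈ 2.91 m

V = 4Q/(πD²) = 1.059 m/s; V²/2g = 0.05717 m
Re = 7.31×10^5, ε/D = 3.05×10^-6 → f = 0.01231 (Swamee-Jain)
Major: h_f = f(L/D)·V²/2g = 0.01231·4014·0.05717 = 2.825 m
Minor: ΣK = 1.52; h_m = ΣK·V²/2g = 0.08690 m
Total H_L = 2.825 + 0.08690 = 2.912 m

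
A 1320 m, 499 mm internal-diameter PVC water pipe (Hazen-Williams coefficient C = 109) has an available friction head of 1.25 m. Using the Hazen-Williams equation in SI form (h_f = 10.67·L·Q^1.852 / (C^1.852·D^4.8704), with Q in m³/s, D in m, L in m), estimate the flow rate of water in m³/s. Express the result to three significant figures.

Rearranging: Q = [h_f·C^1.852·D^4.8704 / (10.67·L)]^(1/1.852)
Q = [1.25·109^1.852·0.499^4.8704 / (10.67·1320)]^0.540 = 0.1137 m³/s

Q ≈ 0.114 m³/s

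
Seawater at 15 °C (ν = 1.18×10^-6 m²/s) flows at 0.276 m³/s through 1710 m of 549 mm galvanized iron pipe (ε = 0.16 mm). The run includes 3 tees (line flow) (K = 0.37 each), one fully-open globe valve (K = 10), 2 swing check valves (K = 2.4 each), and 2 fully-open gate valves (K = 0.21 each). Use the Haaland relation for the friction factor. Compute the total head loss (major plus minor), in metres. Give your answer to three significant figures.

V = 4Q/(πD²) = 1.166 m/s; V²/2g = 0.06929 m
Re = 5.42×10^5, ε/D = 2.91×10^-4 → f = 0.01600 (Haaland)
Major: h_f = f(L/D)·V²/2g = 0.01600·3115·0.06929 = 3.454 m
Minor: ΣK = 16.3; h_m = ΣK·V²/2g = 1.131 m
Total H_L = 3.454 + 1.131 = 4.585 m

H_L ≈ 4.58 m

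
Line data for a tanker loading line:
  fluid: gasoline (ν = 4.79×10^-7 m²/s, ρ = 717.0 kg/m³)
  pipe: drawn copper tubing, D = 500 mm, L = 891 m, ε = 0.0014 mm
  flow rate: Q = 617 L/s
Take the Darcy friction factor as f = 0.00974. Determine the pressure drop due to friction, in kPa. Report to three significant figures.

Δp ≈ 61.4 kPa

V = 4Q/(πD²) = 4·0.617/(π·0.500²) = 3.142 m/s
h_f = f(L/D)V²/(2g) = 0.009740·(891/0.500)·3.142²/(2·9.81) = 8.735 m
Δp = ρg·h_f = 717.0·9.81·8.735 = 61.44 kPa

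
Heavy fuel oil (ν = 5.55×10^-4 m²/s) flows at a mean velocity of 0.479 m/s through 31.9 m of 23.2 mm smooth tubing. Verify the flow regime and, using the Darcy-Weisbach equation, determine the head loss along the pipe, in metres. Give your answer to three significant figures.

Re = VD/ν = 0.479·0.02320/5.55×10^-4 = 20.0 → laminar (Re < 2300)
f = 64/Re = 3.196
h_f = f(L/D)V²/(2g) = 3.196·(31.9/0.02320)·0.479²/(2·9.81) = 51.40 m

h_f ≈ 51.4 m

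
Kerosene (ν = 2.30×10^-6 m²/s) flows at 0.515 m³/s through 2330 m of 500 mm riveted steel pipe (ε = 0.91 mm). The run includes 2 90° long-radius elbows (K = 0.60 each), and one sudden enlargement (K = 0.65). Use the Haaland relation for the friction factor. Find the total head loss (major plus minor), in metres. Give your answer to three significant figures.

V = 4Q/(πD²) = 2.623 m/s; V²/2g = 0.3506 m
Re = 5.70×10^5, ε/D = 0.00182 → f = 0.02319 (Haaland)
Major: h_f = f(L/D)·V²/2g = 0.02319·4660·0.3506 = 37.90 m
Minor: ΣK = 1.85; h_m = ΣK·V²/2g = 0.6487 m
Total H_L = 37.90 + 0.6487 = 38.54 m

H_L ≈ 38.5 m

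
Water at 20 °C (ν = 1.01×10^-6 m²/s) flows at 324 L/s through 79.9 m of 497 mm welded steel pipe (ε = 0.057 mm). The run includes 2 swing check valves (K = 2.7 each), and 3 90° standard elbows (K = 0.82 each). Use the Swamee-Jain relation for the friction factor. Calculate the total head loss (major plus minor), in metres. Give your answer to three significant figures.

V = 4Q/(πD²) = 1.670 m/s; V²/2g = 0.1422 m
Re = 8.22×10^5, ε/D = 1.15×10^-4 → f = 0.01394 (Swamee-Jain)
Major: h_f = f(L/D)·V²/2g = 0.01394·160.8·0.1422 = 0.3186 m
Minor: ΣK = 7.86; h_m = ΣK·V²/2g = 1.117 m
Total H_L = 0.3186 + 1.117 = 1.436 m

H_L ≈ 1.44 m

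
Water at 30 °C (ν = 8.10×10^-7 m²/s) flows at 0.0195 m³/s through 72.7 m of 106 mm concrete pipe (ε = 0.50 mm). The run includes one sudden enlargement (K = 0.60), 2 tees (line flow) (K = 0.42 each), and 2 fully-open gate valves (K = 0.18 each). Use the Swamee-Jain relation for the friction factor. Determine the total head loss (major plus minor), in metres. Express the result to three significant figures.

V = 4Q/(πD²) = 2.210 m/s; V²/2g = 0.2489 m
Re = 2.89×10^5, ε/D = 0.00472 → f = 0.03032 (Swamee-Jain)
Major: h_f = f(L/D)·V²/2g = 0.03032·685.8·0.2489 = 5.175 m
Minor: ΣK = 1.80; h_m = ΣK·V²/2g = 0.4480 m
Total H_L = 5.175 + 0.4480 = 5.623 m

H_L ≈ 5.62 m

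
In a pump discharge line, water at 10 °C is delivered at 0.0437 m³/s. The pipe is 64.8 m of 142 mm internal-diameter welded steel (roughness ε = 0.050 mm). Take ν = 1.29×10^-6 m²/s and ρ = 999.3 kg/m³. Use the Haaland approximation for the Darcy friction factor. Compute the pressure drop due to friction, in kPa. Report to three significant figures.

V = 4Q/(πD²) = 4·0.0437/(π·0.142²) = 2.759 m/s
Re = VD/ν = 2.759·0.142/1.29×10^-6 = 3.04×10^5 → turbulent
ε/D = 0.050/142 = 3.52×10^-4
Haaland: f = 0.01714
h_f = f(L/D)V²/(2g) = 0.01714·(64.8/0.142)·2.759²/(2·9.81) = 3.035 m
Δp = ρg·h_f = 999.3·9.81·3.035 = 29.76 kPa

Δp ≈ 29.8 kPa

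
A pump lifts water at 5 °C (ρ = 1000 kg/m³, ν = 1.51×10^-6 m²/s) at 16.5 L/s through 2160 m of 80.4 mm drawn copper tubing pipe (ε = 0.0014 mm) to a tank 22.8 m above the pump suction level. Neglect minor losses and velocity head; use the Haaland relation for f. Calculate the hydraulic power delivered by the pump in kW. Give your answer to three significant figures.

P_hyd ≈ 41.2 kW

V = 4Q/(πD²) = 3.250 m/s; Re = 1.73×10^5; ε/D = 1.74×10^-5; f = 0.01604
h_f = f(L/D)V²/2g = 232.0 m
Total head H = z + h_f = 22.8 + 232.0 = 254.8 m
P_hyd = ρgQH = 1000·9.81·0.0165·254.8 = 41.25 kW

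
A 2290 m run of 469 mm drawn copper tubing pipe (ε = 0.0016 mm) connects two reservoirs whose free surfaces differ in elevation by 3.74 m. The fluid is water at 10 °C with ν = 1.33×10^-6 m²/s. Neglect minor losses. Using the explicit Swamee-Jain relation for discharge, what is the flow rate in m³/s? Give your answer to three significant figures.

Q ≈ 0.179 m³/s

Swamee-Jain (Type II): Q = -0.965·√(gD⁵h_f/L)·ln[ε/(3.7D) + √(3.17ν²L/(gD³h_f))]
√(gD⁵h_f/L) = √(9.81·0.469⁵·3.74/2290) = 0.01907
ε/(3.7D) = 9.22×10^-7; √(3.17ν²L/(gD³h_f)) = 5.82×10^-5
Q = -0.965·0.01907·ln(5.917×10^-5) = 0.1791 m³/s
Check: V = 1.04 m/s, Re = 3.66×10^5, f = 0.01390, h_f = 3.72 m ≈ 3.74 m ✓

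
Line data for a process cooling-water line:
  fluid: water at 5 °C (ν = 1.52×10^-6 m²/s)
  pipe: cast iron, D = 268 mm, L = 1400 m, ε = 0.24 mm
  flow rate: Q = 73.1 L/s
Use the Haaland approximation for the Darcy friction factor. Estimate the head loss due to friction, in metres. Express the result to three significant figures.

V = 4Q/(πD²) = 4·0.0731/(π·0.268²) = 1.296 m/s
Re = VD/ν = 1.296·0.268/1.52×10^-6 = 2.28×10^5 → turbulent
ε/D = 0.24/268 = 8.96×10^-4
Haaland: f = 0.02033
h_f = f(L/D)V²/(2g) = 0.02033·(1400/0.268)·1.296²/(2·9.81) = 9.091 m

h_f ≈ 9.09 m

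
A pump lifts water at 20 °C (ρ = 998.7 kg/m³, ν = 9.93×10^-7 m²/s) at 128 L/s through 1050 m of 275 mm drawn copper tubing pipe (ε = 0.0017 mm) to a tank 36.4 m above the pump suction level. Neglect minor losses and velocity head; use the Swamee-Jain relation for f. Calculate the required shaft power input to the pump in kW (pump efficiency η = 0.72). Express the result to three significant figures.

P_shaft ≈ 83.5 kW

V = 4Q/(πD²) = 2.155 m/s; Re = 5.97×10^5; ε/D = 6.18×10^-6; f = 0.01280
h_f = f(L/D)V²/2g = 11.57 m
Total head H = z + h_f = 36.4 + 11.57 = 47.97 m
P_hyd = ρgQH = 998.7·9.81·0.128·47.97 = 60.15 kW
P_shaft = P_hyd/η = 60.15/0.72 = 83.54 kW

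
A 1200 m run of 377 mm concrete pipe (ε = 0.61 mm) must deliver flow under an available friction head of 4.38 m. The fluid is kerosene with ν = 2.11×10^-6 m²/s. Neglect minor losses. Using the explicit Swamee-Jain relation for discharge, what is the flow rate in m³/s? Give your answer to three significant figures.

Q ≈ 0.120 m³/s

Swamee-Jain (Type II): Q = -0.965·√(gD⁵h_f/L)·ln[ε/(3.7D) + √(3.17ν²L/(gD³h_f))]
√(gD⁵h_f/L) = √(9.81·0.377⁵·4.38/1200) = 0.01651
ε/(3.7D) = 4.37×10^-4; √(3.17ν²L/(gD³h_f)) = 8.58×10^-5
Q = -0.965·0.01651·ln(5.231×10^-4) = 0.1204 m³/s
Check: V = 1.08 m/s, Re = 1.93×10^5, f = 0.02339, h_f = 4.41 m ≈ 4.38 m ✓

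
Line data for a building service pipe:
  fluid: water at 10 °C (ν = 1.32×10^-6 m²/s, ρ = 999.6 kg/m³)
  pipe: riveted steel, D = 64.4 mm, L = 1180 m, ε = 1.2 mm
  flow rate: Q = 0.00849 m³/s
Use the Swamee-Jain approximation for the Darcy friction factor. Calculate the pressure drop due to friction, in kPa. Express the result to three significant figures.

V = 4Q/(πD²) = 4·0.00849/(π·0.0644²) = 2.606 m/s
Re = VD/ν = 2.606·0.0644/1.32×10^-6 = 1.27×10^5 → turbulent
ε/D = 1.2/64.4 = 0.0186
Swamee-Jain: f = 0.04786
h_f = f(L/D)V²/(2g) = 0.04786·(1180/0.0644)·2.606²/(2·9.81) = 303.7 m
Δp = ρg·h_f = 999.6·9.81·303.7 = 2978 kPa

Δp ≈ 2980 kPa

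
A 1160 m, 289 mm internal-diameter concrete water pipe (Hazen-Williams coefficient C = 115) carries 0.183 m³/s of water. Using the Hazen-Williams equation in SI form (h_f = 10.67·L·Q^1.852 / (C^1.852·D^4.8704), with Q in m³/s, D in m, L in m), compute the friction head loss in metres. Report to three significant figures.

h_f ≈ 34.3 m

h_f = 10.67·1160·0.183^1.852 / (115^1.852·0.289^4.8704) = 34.35 m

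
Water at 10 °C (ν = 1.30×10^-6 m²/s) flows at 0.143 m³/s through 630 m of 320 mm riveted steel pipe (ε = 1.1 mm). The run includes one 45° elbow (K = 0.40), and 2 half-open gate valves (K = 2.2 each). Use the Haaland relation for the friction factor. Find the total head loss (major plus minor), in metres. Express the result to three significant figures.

V = 4Q/(πD²) = 1.778 m/s; V²/2g = 0.1611 m
Re = 4.38×10^5, ε/D = 0.00344 → f = 0.02750 (Haaland)
Major: h_f = f(L/D)·V²/2g = 0.02750·1969·0.1611 = 8.725 m
Minor: ΣK = 4.80; h_m = ΣK·V²/2g = 0.7735 m
Total H_L = 8.725 + 0.7735 = 9.499 m

H_L ≈ 9.50 m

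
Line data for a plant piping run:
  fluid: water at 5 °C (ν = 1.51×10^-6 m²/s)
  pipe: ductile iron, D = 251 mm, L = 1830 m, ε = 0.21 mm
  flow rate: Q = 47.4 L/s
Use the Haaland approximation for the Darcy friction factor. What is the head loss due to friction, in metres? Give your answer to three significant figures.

V = 4Q/(πD²) = 4·0.0474/(π·0.251²) = 0.9579 m/s
Re = VD/ν = 0.9579·0.251/1.51×10^-6 = 1.59×10^5 → turbulent
ε/D = 0.21/251 = 8.37×10^-4
Haaland: f = 0.02055
h_f = f(L/D)V²/(2g) = 0.02055·(1830/0.251)·0.9579²/(2·9.81) = 7.007 m

h_f ≈ 7.01 m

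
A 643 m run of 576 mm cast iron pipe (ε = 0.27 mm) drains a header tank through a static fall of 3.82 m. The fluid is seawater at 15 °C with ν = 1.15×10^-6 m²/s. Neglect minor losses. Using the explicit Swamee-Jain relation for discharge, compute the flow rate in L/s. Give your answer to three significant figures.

Q ≈ 518 L/s

Swamee-Jain (Type II): Q = -0.965·√(gD⁵h_f/L)·ln[ε/(3.7D) + √(3.17ν²L/(gD³h_f))]
√(gD⁵h_f/L) = √(9.81·0.576⁵·3.82/643) = 0.06079
ε/(3.7D) = 1.27×10^-4; √(3.17ν²L/(gD³h_f)) = 1.94×10^-5
Q = -0.965·0.06079·ln(1.461×10^-4) = 0.5180 m³/s
Check: V = 1.99 m/s, Re = 9.96×10^5, f = 0.01709, h_f = 3.84 m ≈ 3.82 m ✓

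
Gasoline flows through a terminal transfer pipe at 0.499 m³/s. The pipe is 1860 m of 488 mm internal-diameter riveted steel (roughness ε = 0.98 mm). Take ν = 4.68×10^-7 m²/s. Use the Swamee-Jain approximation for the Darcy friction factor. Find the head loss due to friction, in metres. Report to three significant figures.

V = 4Q/(πD²) = 4·0.499/(π·0.488²) = 2.668 m/s
Re = VD/ν = 2.668·0.488/4.68×10^-7 = 2.78×10^6 → turbulent
ε/D = 0.98/488 = 0.00201
Swamee-Jain: f = 0.02355
h_f = f(L/D)V²/(2g) = 0.02355·(1860/0.488)·2.668²/(2·9.81) = 32.56 m

h_f ≈ 32.6 m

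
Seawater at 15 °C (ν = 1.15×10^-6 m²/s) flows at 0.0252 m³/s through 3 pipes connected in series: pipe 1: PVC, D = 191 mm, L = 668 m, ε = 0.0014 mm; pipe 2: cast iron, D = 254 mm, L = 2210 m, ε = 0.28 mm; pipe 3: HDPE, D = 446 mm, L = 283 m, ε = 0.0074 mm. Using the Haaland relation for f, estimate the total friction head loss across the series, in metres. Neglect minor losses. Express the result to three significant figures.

H ≈ 4.72 m

Pipe 1: V = 0.8795 m/s, Re = 1.46×10^5, ε/D = 7.33×10^-6, f = 0.01653, h_1 = f(L/D)V²/2g = 2.279 m
Pipe 2: V = 0.4973 m/s, Re = 1.10×10^5, ε/D = 0.00110, f = 0.02214, h_2 = f(L/D)V²/2g = 2.429 m
Pipe 3: V = 0.1613 m/s, Re = 6.26×10^4, ε/D = 1.66×10^-5, f = 0.01975, h_3 = f(L/D)V²/2g = 0.01662 m
Series → Q common, losses add: H = Σh = 4.724 m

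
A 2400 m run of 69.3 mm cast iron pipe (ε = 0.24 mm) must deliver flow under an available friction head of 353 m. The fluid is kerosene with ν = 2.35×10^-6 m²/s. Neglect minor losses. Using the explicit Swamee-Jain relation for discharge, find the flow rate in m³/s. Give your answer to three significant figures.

Q ≈ 0.00995 m³/s

Swamee-Jain (Type II): Q = -0.965·√(gD⁵h_f/L)·ln[ε/(3.7D) + √(3.17ν²L/(gD³h_f))]
√(gD⁵h_f/L) = √(9.81·0.0693⁵·353/2400) = 0.001519
ε/(3.7D) = 9.36×10^-4; √(3.17ν²L/(gD³h_f)) = 1.91×10^-4
Q = -0.965·0.001519·ln(0.001127) = 0.009948 m³/s
Check: V = 2.64 m/s, Re = 7.78×10^4, f = 0.02904, h_f = 357 m ≈ 353 m ✓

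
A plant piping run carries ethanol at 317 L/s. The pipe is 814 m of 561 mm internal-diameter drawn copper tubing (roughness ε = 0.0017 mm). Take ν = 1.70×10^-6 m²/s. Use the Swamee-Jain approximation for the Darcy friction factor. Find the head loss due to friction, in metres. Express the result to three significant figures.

h_f ≈ 1.65 m

V = 4Q/(πD²) = 4·0.317/(π·0.561²) = 1.282 m/s
Re = VD/ν = 1.282·0.561/1.70×10^-6 = 4.23×10^5 → turbulent
ε/D = 0.0017/561 = 3.03×10^-6
Swamee-Jain: f = 0.01353
h_f = f(L/D)V²/(2g) = 0.01353·(814/0.561)·1.282²/(2·9.81) = 1.646 m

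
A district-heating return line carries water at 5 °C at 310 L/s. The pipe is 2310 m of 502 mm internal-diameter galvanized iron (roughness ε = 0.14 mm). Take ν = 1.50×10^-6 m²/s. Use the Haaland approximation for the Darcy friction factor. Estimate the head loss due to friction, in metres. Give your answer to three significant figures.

V = 4Q/(πD²) = 4·0.310/(π·0.502²) = 1.566 m/s
Re = VD/ν = 1.566·0.502/1.50×10^-6 = 5.24×10^5 → turbulent
ε/D = 0.14/502 = 2.79×10^-4
Haaland: f = 0.01593
h_f = f(L/D)V²/(2g) = 0.01593·(2310/0.502)·1.566²/(2·9.81) = 9.167 m

h_f ≈ 9.17 m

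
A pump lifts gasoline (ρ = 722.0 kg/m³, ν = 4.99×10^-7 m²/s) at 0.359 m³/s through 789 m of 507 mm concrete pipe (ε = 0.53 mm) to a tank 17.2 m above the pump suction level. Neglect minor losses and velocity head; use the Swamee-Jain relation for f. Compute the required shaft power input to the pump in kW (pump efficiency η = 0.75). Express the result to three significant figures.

V = 4Q/(πD²) = 1.778 m/s; Re = 1.81×10^6; ε/D = 0.00105; f = 0.02008
h_f = f(L/D)V²/2g = 5.035 m
Total head H = z + h_f = 17.2 + 5.035 = 22.24 m
P_hyd = ρgQH = 722.0·9.81·0.359·22.24 = 56.54 kW
P_shaft = P_hyd/η = 56.54/0.75 = 75.39 kW

P_shaft ≈ 75.4 kW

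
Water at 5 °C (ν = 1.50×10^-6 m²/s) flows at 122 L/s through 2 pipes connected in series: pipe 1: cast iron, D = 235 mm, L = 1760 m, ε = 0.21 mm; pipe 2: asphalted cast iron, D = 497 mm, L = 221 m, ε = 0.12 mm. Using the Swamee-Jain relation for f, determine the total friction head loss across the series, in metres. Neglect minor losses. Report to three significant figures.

H ≈ 60.4 m

Pipe 1: V = 2.813 m/s, Re = 4.41×10^5, ε/D = 8.94×10^-4, f = 0.01996, h_1 = f(L/D)V²/2g = 60.29 m
Pipe 2: V = 0.6289 m/s, Re = 2.08×10^5, ε/D = 2.41×10^-4, f = 0.01733, h_2 = f(L/D)V²/2g = 0.1553 m
Series → Q common, losses add: H = Σh = 60.45 m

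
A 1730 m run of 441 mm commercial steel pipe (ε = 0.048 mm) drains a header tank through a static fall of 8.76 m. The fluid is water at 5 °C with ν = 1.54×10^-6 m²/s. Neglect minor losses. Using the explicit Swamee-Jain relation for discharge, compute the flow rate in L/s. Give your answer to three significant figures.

Q ≈ 265 L/s

Swamee-Jain (Type II): Q = -0.965·√(gD⁵h_f/L)·ln[ε/(3.7D) + √(3.17ν²L/(gD³h_f))]
√(gD⁵h_f/L) = √(9.81·0.441⁵·8.76/1730) = 0.02878
ε/(3.7D) = 2.94×10^-5; √(3.17ν²L/(gD³h_f)) = 4.20×10^-5
Q = -0.965·0.02878·ln(7.142×10^-5) = 0.2652 m³/s
Check: V = 1.74 m/s, Re = 4.97×10^5, f = 0.01458, h_f = 8.79 m ≈ 8.76 m ✓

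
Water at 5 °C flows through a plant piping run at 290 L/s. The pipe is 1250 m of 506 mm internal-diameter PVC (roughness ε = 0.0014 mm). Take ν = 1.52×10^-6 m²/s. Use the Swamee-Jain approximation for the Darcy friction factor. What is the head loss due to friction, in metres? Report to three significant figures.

V = 4Q/(πD²) = 4·0.290/(π·0.506²) = 1.442 m/s
Re = VD/ν = 1.442·0.506/1.52×10^-6 = 4.80×10^5 → turbulent
ε/D = 0.0014/506 = 2.77×10^-6
Swamee-Jain: f = 0.01323
h_f = f(L/D)V²/(2g) = 0.01323·(1250/0.506)·1.442²/(2·9.81) = 3.464 m

h_f ≈ 3.46 m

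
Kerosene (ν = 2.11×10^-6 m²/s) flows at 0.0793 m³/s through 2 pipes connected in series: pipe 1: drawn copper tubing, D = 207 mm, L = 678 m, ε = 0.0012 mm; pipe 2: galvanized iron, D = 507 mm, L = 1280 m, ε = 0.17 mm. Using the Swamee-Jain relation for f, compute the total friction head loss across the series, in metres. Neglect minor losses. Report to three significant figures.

Pipe 1: V = 2.356 m/s, Re = 2.31×10^5, ε/D = 5.80×10^-6, f = 0.01516, h_1 = f(L/D)V²/2g = 14.05 m
Pipe 2: V = 0.3928 m/s, Re = 9.44×10^4, ε/D = 3.35×10^-4, f = 0.01984, h_2 = f(L/D)V²/2g = 0.3938 m
Series → Q common, losses add: H = Σh = 14.45 m

H ≈ 14.4 m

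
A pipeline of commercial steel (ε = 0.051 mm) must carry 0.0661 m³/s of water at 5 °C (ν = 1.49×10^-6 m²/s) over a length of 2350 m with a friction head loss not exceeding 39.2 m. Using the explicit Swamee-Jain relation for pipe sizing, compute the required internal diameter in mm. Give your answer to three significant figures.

Swamee-Jain (Type III): D = 0.66·[ε^1.25·(LQ²/(gh_f))^4.75 + ν·Q^9.4·(L/(gh_f))^5.2]^0.04
LQ²/(gh_f) = 0.02670; L/(gh_f) = 6.111
Term 1 = ε^1.25·(…)^4.75 = 1.45×10^-13; Term 2 = ν·Q^9.4·(…)^5.2 = 1.48×10^-13
D = 0.66·(1.45×10^-13 + 1.48×10^-13)^0.04 = 0.2081 m = 208 mm
Check: V = 1.94 m/s, Re = 2.71×10^5, f = 0.01684, h_f = 36.6 m ≈ 39.2 m ✓

D ≈ 208 mm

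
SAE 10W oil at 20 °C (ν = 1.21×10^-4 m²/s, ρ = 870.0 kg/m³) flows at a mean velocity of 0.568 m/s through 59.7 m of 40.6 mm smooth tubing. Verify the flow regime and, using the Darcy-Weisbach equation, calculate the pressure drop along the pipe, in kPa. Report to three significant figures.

Re = VD/ν = 0.568·0.04060/1.21×10^-4 = 191 → laminar (Re < 2300)
f = 64/Re = 0.3358
h_f = f(L/D)V²/(2g) = 0.3358·(59.7/0.04060)·0.568²/(2·9.81) = 8.120 m
Δp = ρg·h_f = 870.0·9.81·8.120 = 69.30 kPa

Δp ≈ 69.3 kPa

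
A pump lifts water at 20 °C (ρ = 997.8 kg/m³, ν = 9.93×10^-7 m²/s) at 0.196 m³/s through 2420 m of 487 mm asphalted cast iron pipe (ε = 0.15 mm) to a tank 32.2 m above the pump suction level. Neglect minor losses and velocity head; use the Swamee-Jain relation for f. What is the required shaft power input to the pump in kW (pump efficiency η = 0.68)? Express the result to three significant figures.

P_shaft ≈ 104 kW

V = 4Q/(πD²) = 1.052 m/s; Re = 5.16×10^5; ε/D = 3.08×10^-4; f = 0.01640
h_f = f(L/D)V²/2g = 4.599 m
Total head H = z + h_f = 32.2 + 4.599 = 36.80 m
P_hyd = ρgQH = 997.8·9.81·0.196·36.80 = 70.60 kW
P_shaft = P_hyd/η = 70.60/0.68 = 103.8 kW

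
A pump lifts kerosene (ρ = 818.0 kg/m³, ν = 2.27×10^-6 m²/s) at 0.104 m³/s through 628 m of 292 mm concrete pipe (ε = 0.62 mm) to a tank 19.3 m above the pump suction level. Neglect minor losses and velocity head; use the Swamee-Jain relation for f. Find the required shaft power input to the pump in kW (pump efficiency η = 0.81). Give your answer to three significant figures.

P_shaft ≈ 26.6 kW

V = 4Q/(πD²) = 1.553 m/s; Re = 2.00×10^5; ε/D = 0.00212; f = 0.02483
h_f = f(L/D)V²/2g = 6.564 m
Total head H = z + h_f = 19.3 + 6.564 = 25.86 m
P_hyd = ρgQH = 818.0·9.81·0.104·25.86 = 21.59 kW
P_shaft = P_hyd/η = 21.59/0.81 = 26.65 kW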